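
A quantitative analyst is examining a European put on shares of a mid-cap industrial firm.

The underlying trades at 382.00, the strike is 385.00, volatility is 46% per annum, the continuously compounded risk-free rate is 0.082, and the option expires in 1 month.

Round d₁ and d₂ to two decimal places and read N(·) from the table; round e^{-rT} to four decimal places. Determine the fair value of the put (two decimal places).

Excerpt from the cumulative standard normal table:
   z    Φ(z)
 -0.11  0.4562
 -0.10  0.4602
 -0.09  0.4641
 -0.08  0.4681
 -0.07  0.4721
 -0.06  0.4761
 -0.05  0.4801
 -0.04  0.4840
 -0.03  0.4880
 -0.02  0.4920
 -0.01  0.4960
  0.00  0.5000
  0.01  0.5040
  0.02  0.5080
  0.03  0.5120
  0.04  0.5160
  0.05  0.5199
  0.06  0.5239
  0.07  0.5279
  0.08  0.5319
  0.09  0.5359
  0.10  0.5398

19.99

T = 0.08333;  σ√T = 0.1328
d₁ = [ln(382/385) + (0.082 + ½·0.46²)·0.08333] / (σ√T) = (-0.0078 + 0.0157) / 0.1328 = 0.0589 which rounds to 0.06
d₂ = 0.0589 − 0.1328 = -0.0738 which rounds to -0.07
e^(−rT) = e^(−0.082·0.08333) = 0.9932
N(−d₂) = N(0.07) = 0.5279;  N(−d₁) = N(-0.06) = 0.4761
P = 385·0.9932·0.5279 − 382·0.4761 = 201.8595 − 181.8702 = 19.9893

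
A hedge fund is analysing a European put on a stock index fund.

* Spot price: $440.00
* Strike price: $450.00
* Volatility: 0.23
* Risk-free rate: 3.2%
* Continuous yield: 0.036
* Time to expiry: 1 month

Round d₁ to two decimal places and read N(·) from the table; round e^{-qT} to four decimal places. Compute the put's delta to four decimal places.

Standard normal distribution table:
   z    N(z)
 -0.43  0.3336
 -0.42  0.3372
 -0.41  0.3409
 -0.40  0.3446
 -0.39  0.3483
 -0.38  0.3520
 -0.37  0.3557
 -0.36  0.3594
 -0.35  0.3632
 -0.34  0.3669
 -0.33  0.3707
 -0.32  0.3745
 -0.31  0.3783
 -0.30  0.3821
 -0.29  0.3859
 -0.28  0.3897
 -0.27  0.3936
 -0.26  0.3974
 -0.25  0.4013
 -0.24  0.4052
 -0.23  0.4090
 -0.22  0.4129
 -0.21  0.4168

-0.6198

σ√T = 0.23 × 0.2887 = 0.0664
ln(S/K) + (r − q + σ²/2)T = ln(440/450) + (0.032 − 0.036 + 0.23²/2)·0.08333 = -0.0225 + 0.0019 = -0.0206
d₁ = -0.0206 / 0.0664 = -0.3103 ⇒ -0.31
N(d₁) = N(-0.31) = 0.3783
Δ_put = e^(−qT)·(N(d₁) − 1) = 0.9970·(0.3783 − 1) = -0.6198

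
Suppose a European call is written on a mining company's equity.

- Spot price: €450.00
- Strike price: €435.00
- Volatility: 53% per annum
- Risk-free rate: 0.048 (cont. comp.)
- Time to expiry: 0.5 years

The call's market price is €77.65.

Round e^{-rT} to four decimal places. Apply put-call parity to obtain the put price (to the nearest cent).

e^(−rT) = e^(−0.048·0.5) = 0.9763
Put-call parity: C − P = S − K·e^(−rT) = 450 − 435·0.9763 = 450 − 424.6905 = 25.3095
P = C − (C − P) = 77.65 − (25.3095) = 52.3405

€52.34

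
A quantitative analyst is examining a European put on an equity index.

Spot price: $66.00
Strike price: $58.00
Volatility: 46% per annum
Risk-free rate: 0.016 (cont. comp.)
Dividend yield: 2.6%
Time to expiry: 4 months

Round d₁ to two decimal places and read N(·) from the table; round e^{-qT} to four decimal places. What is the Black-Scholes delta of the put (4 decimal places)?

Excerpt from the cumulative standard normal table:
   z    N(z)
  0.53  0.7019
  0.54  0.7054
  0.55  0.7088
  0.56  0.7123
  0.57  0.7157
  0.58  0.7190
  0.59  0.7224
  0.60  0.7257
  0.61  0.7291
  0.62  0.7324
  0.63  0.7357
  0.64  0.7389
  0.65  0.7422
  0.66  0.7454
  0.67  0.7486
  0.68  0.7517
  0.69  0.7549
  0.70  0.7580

σ√T = 0.46·√0.3333 = 0.2656
d₁ = [ln(66/58) + (0.016 − 0.026 + ½·0.46²)·0.3333] / (σ√T) = (0.1292 + 0.0319) / 0.2656 = 0.6068 which rounds to 0.61
N(d₁) = N(0.61) = 0.7291
Δ_put = exp(−qT)·(N(d₁) − 1) = 0.9914·(0.7291 − 1) = -0.2686

-0.2686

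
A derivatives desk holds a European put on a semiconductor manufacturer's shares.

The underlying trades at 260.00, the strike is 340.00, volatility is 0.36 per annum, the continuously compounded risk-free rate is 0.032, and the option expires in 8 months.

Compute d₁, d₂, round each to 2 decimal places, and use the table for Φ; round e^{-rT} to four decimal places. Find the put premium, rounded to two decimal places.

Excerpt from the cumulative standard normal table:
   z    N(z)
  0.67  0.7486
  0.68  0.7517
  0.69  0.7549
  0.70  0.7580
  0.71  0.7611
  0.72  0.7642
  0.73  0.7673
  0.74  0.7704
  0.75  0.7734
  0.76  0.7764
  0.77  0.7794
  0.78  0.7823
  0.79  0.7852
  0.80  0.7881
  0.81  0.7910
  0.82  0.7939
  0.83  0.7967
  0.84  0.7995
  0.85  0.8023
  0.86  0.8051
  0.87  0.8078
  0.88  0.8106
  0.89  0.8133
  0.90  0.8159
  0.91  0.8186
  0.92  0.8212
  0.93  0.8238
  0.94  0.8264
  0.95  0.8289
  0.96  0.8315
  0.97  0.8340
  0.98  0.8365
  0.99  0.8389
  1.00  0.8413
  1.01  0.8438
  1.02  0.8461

82.93

σ√T = 0.36 × 0.8165 = 0.2939
d₁ = [ln(260/340) + (0.032 + 0.36²/2)·0.6667] / 0.2939 = [-0.2683 + 0.0645] / 0.2939 = -0.6931 ≈ -0.69
d₂ = d₁ − σ√T = -0.6931 − 0.2939 = -0.9870 ≈ -0.99
exp(−rT) = exp(−0.032·0.6667) = 0.9789
N(−d₂) = N(0.99) = 0.8389;  N(−d₁) = N(0.69) = 0.7549
P = 340·0.9789·0.8389 − 260·0.7549 = 279.2077 − 196.2740 = 82.9337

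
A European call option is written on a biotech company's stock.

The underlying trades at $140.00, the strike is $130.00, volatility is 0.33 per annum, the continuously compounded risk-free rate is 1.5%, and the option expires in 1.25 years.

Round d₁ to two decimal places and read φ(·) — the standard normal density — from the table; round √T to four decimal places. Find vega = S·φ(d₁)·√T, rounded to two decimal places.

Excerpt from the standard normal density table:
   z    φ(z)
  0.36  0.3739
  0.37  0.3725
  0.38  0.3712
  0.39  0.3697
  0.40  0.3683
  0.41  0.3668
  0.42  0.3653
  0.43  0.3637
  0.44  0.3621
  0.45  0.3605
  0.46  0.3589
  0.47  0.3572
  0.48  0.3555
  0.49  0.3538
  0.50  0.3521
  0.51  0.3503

σ√T = 0.33·√1.25 = 0.3690
d₁ = [ln(140/130) + (0.015 + 0.33²/2)·1.25] / 0.3690 = [0.0741 + 0.0868] / 0.3690 = 0.4362 ≈ 0.44
√T = √1.25 = 1.1180
φ(d₁) = φ(0.44) = 0.3621
vega = S·φ(d₁)·√T = 140·0.3621·1.1180 = 56.6759
(The put has the same vega.)

56.68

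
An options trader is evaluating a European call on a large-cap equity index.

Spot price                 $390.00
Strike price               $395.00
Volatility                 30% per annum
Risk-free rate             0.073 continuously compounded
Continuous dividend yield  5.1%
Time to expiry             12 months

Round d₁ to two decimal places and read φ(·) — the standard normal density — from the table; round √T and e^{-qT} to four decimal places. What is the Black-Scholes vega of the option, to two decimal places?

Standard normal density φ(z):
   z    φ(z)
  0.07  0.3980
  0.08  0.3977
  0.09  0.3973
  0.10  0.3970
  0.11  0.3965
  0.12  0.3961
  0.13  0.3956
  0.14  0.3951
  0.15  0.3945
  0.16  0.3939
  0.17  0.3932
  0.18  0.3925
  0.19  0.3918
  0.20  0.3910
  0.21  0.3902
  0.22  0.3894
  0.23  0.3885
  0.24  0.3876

σ√T = 0.3·√1 = 0.3000
d₁ = [ln(390/395) + (0.073 − 0.051 + 0.3²/2)·1] / 0.3000 = [-0.0127 + 0.0670] / 0.3000 = 0.1809 which rounds to 0.18
√T = √1 = 1.0000
φ(d₁) = φ(0.18) = 0.3925
exp(−qT) = exp(−0.051·1) = 0.9503
vega = S·exp(−qT)·φ(d₁)·√T = 390·0.9503·0.3925·1.0000 = 145.4672

145.47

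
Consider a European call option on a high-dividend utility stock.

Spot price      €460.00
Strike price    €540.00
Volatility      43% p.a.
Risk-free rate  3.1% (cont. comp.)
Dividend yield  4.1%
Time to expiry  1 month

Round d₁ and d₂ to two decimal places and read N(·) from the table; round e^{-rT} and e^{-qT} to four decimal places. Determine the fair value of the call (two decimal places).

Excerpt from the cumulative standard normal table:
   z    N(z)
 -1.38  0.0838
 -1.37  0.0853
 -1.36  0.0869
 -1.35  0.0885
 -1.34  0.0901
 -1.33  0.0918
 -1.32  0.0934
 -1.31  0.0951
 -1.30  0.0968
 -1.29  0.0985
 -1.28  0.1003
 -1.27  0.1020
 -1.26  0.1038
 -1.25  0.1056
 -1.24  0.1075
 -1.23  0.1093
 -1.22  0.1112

€2.48

T = 0.08333;  σ√T = 0.1241
d₁ = [ln(460/540) + (0.031 − 0.041 + ½·0.43²)·0.08333] / (σ√T) = (-0.1603 + 0.0069) / 0.1241 = -1.2364 ⇒ -1.24
d₂ = -1.2364 − 0.1241 = -1.3605 ⇒ -1.36
exp(−qT) = exp(−0.041·0.08333) = 0.9966;  exp(−rT) = exp(−0.031·0.08333) = 0.9974
C = 460·0.9966·N(-1.24) − 540·0.9974·N(-1.36) = 460·0.9966·0.1075 − 540·0.9974·0.0869 = 49.2819 − 46.8040 = 2.4779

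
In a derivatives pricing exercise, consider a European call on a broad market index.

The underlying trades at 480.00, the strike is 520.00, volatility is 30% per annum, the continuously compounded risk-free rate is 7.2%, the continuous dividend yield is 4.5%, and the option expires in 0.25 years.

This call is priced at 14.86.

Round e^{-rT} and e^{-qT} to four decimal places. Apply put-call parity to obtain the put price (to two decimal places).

50.98

exp(−qT) = exp(−0.045·0.25) = 0.9888;  exp(−rT) = exp(−0.072·0.25) = 0.9822
Put-call parity: C − P = S·e^(−qT) − K·e^(−rT) = 480·0.9888 − 520·0.9822 = 474.6240 − 510.7440 = -36.1200
P = C − (C − P) = 14.86 − (-36.1200) = 50.9800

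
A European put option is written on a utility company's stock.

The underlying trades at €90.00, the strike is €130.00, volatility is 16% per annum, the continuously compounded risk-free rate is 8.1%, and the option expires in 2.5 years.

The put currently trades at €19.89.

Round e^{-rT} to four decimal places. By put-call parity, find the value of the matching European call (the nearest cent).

€3.72

exp(−rT) = exp(−0.081·2.5) = 0.8167
Put-call parity: C − P = S − K·e^(−rT) = 90 − 130·0.8167 = 90 − 106.1710 = -16.1710
C = P + (C − P) = 19.89 + (-16.1710) = 3.7190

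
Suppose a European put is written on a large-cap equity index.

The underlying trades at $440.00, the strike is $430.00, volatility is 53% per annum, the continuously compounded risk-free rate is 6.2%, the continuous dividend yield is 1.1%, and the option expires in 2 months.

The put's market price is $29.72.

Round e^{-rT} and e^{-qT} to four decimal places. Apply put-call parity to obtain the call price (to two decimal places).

e^(−qT) = e^(−0.011·0.1667) = 0.9982;  e^(−rT) = e^(−0.062·0.1667) = 0.9897
Put-call parity: C − P = S·e^(−qT) − K·e^(−rT) = 440·0.9982 − 430·0.9897 = 439.2080 − 425.5710 = 13.6370
C = P + (C − P) = 29.72 + (13.6370) = 43.3570

$43.36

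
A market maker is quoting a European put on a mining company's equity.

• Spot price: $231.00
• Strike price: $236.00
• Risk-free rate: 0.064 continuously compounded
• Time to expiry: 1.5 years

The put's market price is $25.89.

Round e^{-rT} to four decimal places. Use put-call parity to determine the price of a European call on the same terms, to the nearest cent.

$42.48

e^(−rT) = e^(−0.064·1.5) = 0.9085
Put-call parity: C − P = S − K·e^(−rT) = 231 − 236·0.9085 = 231 − 214.4060 = 16.5940
C = P + (C − P) = 25.89 + (16.5940) = 42.4840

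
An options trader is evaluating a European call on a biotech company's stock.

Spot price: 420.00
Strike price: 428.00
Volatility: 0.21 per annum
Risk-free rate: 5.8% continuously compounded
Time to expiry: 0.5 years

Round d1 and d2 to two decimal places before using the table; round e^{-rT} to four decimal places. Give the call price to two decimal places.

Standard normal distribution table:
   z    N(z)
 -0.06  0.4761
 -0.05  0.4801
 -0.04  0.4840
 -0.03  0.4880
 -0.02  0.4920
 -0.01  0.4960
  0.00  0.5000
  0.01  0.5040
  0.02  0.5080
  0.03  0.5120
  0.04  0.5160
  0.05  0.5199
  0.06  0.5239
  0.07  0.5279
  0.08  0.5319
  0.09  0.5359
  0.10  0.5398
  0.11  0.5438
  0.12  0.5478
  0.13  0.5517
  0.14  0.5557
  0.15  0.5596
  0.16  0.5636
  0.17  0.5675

27.18

T = 0.5;  σ√T = 0.1485
ln(S/K) + (r + σ²/2)T = ln(420/428) + (0.058 + 0.21²/2)·0.5 = -0.0189 + 0.0400 = 0.0212
d₁ = 0.0212 / 0.1485 = 0.1425 ⇒ 0.14
d₂ = d₁ − σ√T = 0.1425 − 0.1485 = -0.0060 ⇒ -0.01
exp(−rT) = exp(−0.058·0.5) = 0.9714
N(d₁) = N(0.14) = 0.5557;  N(d₂) = N(-0.01) = 0.4960
C = 420·0.5557 − 428·0.9714·0.4960 = 233.3940 − 206.2166 = 27.1774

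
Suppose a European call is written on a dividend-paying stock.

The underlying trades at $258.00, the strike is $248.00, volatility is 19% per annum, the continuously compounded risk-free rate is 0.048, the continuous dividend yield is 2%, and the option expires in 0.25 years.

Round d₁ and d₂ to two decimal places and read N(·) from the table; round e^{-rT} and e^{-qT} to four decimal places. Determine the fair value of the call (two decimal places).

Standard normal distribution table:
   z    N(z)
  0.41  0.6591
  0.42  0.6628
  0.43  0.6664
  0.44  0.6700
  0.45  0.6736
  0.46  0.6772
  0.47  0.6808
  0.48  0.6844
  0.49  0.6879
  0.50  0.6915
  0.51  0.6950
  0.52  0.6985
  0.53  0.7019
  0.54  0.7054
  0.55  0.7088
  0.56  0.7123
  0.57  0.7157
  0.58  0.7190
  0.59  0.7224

σ√T = 0.19·√0.25 = 0.0950
d₁ = [ln(258/248) + (0.048 − 0.02 + ½·0.19²)·0.25] / (σ√T) = (0.0395 + 0.0115) / 0.0950 = 0.5373 ≈ 0.54
d₂ = 0.5373 − 0.0950 = 0.4423 ≈ 0.44
e^(−qT) = e^(−0.02·0.25) = 0.9950;  e^(−rT) = e^(−0.048·0.25) = 0.9881
N(d₁) = N(0.54) = 0.7054;  N(d₂) = N(0.44) = 0.6700
C = 258·0.9950·0.7054 − 248·0.9881·0.6700 = 181.0832 − 164.1827 = 16.9005

$16.90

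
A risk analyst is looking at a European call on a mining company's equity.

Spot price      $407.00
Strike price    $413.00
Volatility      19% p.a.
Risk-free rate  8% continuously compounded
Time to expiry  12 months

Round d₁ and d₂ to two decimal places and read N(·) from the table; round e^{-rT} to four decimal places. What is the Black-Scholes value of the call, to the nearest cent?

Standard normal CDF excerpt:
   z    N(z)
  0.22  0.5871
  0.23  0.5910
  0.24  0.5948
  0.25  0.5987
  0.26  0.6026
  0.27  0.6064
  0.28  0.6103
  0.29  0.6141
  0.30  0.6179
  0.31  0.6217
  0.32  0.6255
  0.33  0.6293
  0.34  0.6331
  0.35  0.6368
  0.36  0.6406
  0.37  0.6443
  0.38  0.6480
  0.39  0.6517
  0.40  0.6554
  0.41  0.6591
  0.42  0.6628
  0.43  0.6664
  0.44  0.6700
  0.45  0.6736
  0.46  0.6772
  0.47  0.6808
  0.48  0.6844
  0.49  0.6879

σ√T = 0.19·√1 = 0.1900
d₁ = [ln(407/413) + (0.08 + ½·0.19²)·1] / (σ√T) = (-0.0146 + 0.0980) / 0.1900 = 0.4390 ⇒ 0.44
d₂ = 0.4390 − 0.1900 = 0.2490 ⇒ 0.25
exp(−rT) = exp(−0.08·1) = 0.9231
C = 407·N(0.44) − 413·0.9231·N(0.25) = 407·0.6700 − 413·0.9231·0.5987 = 272.6900 − 228.2486 = 44.4414

$44.44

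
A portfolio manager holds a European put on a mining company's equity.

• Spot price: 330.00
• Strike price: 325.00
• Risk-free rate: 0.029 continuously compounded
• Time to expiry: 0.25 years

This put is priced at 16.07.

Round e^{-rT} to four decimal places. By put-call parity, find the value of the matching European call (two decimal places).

e^(−rT) = e^(−0.029·0.25) = 0.9928
Put-call parity: C − P = S − K·e^(−rT) = 330 − 325·0.9928 = 330 − 322.6600 = 7.3400
C = P + (C − P) = 16.07 + (7.3400) = 23.4100

23.41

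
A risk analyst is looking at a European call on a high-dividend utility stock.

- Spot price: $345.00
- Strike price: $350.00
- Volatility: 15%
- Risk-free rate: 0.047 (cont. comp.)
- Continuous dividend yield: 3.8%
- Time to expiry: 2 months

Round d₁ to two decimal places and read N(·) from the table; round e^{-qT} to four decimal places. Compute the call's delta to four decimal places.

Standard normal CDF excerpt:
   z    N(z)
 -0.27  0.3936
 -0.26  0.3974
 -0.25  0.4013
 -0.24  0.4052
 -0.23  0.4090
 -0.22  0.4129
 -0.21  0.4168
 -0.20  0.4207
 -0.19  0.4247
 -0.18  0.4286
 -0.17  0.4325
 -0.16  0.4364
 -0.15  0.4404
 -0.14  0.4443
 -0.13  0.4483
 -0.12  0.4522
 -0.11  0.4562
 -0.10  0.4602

T = 0.1667;  σ√T = 0.0612
d₁ = [ln(345/350) + (0.047 − 0.038 + 0.15²/2)·0.1667] / 0.0612 = [-0.0144 + 0.0034] / 0.0612 = -0.1799 which rounds to -0.18
N(d₁) = N(-0.18) = 0.4286
Δ_call = e^(−qT)·N(d₁) = 0.9937·0.4286 = 0.4259

0.4259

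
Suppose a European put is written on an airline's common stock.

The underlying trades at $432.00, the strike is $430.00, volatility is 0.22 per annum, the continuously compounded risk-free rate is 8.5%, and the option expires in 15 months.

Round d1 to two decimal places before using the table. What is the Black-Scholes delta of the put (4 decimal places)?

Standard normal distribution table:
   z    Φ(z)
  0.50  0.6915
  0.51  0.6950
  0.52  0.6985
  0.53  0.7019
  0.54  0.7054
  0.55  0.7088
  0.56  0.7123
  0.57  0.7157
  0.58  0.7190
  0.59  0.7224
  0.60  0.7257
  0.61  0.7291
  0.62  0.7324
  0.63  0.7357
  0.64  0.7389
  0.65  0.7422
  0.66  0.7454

σ√T = 0.22·√1.25 = 0.2460
ln(S/K) + (r + σ²/2)T = ln(432/430) + (0.085 + 0.22²/2)·1.25 = 0.0046 + 0.1365 = 0.1411
d₁ = 0.1411 / 0.2460 = 0.5738 which rounds to 0.57
N(d₁) = N(0.57) = 0.7157
Δ_put = N(d₁) − 1 = 0.7157 − 1 = -0.2843

-0.2843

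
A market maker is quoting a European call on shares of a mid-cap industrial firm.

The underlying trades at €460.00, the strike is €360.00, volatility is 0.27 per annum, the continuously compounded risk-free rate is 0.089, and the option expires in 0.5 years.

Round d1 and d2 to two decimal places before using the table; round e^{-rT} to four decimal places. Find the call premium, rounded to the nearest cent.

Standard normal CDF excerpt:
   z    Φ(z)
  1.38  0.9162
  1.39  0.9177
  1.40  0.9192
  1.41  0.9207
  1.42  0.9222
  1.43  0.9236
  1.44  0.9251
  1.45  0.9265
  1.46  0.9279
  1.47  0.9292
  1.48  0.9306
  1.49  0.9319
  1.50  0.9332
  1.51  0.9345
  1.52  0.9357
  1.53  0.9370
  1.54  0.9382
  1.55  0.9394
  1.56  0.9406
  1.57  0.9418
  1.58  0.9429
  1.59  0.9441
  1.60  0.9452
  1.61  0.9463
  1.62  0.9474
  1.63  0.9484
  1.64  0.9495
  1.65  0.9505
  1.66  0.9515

€117.75

σ√T = 0.27 × 0.7071 = 0.1909
d₁ = [ln(460/360) + (0.089 + 0.27²/2)·0.5] / 0.1909 = [0.2451 + 0.0627] / 0.1909 = 1.6125 → 1.61
d₂ = d₁ − σ√T = 1.6125 − 0.1909 = 1.4215 → 1.42
exp(−rT) = exp(−0.089·0.5) = 0.9565
C = 460·N(1.61) − 360·0.9565·N(1.42) = 460·0.9463 − 360·0.9565·0.9222 = 435.2980 − 317.5503 = 117.7477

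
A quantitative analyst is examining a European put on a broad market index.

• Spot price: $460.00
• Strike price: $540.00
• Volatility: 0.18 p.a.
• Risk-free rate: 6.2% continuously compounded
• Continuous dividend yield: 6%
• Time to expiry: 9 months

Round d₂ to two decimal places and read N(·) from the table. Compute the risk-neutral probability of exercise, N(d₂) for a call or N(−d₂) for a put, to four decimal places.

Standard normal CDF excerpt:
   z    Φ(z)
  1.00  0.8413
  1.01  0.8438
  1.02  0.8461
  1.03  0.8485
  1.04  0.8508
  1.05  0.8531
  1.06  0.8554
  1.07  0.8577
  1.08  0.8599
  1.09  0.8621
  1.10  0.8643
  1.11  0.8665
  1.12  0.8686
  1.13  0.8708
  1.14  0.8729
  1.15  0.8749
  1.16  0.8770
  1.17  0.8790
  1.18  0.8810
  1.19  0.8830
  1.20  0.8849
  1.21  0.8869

T = 0.75;  σ√T = 0.1559
d₁ = [ln(460/540) + (0.062 − 0.06 + 0.18²/2)·0.75] / 0.1559 = [-0.1603 + 0.0137] / 0.1559 = -0.9410 → -0.94
d₂ = d₁ − σ√T = -0.9410 − 0.1559 = -1.0969 → -1.10
Pr(exercise) under Q = N(−d₂) = N(1.10) = 0.8643

0.8643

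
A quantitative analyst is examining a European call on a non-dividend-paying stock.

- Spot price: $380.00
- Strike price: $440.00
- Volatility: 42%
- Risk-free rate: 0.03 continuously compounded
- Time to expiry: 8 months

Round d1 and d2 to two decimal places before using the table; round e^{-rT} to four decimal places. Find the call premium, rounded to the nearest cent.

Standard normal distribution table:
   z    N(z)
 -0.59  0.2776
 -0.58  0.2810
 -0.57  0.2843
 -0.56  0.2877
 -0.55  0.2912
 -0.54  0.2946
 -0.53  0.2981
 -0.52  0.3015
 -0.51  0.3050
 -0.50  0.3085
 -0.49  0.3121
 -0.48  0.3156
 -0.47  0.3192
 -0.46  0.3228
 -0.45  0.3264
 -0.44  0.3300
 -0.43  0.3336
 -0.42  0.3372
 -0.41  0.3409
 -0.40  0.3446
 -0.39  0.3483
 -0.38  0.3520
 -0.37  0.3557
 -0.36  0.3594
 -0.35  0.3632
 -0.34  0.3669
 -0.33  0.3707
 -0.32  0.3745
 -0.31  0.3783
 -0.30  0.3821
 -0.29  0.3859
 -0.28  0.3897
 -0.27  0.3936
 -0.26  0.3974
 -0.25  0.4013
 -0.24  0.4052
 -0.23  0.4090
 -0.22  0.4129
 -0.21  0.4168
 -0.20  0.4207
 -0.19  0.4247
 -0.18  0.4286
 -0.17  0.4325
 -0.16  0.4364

$32.81

σ√T = 0.42·√0.6667 = 0.3429
d₁ = [ln(380/440) + (0.03 + 0.42²/2)·0.6667] / 0.3429 = [-0.1466 + 0.0788] / 0.3429 = -0.1977 which rounds to -0.20
d₂ = d₁ − σ√T = -0.1977 − 0.3429 = -0.5406 which rounds to -0.54
e^(−rT) = e^(−0.03·0.6667) = 0.9802
N(d₁) = N(-0.20) = 0.4207;  N(d₂) = N(-0.54) = 0.2946
C = 380·0.4207 − 440·0.9802·0.2946 = 159.8660 − 127.0574 = 32.8086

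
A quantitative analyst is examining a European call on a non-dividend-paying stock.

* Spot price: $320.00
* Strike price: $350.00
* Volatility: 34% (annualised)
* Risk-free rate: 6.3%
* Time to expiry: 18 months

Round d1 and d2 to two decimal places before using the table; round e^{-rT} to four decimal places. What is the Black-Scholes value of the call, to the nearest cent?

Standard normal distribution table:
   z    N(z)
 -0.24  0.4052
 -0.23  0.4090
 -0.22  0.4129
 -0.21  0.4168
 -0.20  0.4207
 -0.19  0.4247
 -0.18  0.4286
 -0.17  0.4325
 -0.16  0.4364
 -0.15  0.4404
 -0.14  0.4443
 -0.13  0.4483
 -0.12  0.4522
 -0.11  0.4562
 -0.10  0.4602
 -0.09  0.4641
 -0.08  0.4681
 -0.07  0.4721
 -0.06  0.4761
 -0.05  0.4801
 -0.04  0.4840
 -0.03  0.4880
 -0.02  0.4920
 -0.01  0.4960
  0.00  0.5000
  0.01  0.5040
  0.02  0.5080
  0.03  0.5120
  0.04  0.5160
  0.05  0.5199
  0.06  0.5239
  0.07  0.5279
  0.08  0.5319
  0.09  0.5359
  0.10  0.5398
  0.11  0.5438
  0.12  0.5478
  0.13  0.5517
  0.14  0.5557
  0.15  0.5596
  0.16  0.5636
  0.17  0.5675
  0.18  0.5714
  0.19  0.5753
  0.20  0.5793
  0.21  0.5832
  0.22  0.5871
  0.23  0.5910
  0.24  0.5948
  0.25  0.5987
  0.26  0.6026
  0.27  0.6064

σ√T = 0.34 × 1.2247 = 0.4164
d₁ = [ln(320/350) + (0.063 + 0.34²/2)·1.5] / 0.4164 = [-0.0896 + 0.1812] / 0.4164 = 0.2199 ≈ 0.22
d₂ = d₁ − σ√T = 0.2199 − 0.4164 = -0.1965 ≈ -0.20
exp(−rT) = exp(−0.063·1.5) = 0.9098
N(d₁) = N(0.22) = 0.5871;  N(d₂) = N(-0.20) = 0.4207
C = 320·0.5871 − 350·0.9098·0.4207 = 187.8720 − 133.9635 = 53.9085

$53.91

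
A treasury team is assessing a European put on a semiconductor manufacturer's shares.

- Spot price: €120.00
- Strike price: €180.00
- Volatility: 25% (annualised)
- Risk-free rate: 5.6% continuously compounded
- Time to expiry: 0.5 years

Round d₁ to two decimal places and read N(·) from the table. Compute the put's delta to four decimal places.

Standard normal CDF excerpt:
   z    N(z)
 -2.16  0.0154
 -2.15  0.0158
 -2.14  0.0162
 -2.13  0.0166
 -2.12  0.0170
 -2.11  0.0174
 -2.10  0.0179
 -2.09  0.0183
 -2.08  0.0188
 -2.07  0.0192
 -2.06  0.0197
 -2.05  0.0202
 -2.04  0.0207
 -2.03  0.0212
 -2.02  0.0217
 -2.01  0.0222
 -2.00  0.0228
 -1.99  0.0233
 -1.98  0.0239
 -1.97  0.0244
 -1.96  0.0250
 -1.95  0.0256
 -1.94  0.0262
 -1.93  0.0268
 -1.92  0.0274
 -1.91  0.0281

-0.9798

σ√T = 0.25 × 0.7071 = 0.1768
d₁ = [ln(120/180) + (0.056 + ½·0.25²)·0.5] / (σ√T) = (-0.4055 + 0.0436) / 0.1768 = -2.0469 → -2.05
N(d₁) = N(-2.05) = 0.0202
Δ_put = N(d₁) − 1 = 0.0202 − 1 = -0.9798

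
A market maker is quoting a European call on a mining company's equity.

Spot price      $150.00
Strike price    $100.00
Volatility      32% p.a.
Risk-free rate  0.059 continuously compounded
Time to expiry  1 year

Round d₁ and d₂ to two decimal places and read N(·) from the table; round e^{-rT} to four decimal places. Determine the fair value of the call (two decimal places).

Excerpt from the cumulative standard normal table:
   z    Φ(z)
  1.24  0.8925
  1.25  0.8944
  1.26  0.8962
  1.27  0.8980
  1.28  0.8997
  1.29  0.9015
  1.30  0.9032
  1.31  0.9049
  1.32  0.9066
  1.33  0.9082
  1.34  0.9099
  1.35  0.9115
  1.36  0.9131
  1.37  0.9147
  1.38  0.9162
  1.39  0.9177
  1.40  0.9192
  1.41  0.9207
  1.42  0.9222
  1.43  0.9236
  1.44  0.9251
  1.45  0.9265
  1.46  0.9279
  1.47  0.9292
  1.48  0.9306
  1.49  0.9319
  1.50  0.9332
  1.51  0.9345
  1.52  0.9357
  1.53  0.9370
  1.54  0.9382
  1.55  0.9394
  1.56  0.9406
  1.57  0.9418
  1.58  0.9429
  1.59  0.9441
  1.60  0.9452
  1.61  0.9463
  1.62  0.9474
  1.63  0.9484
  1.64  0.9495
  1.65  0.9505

$56.96

T = 1;  σ√T = 0.3200
d₁ = [ln(150/100) + (0.059 + 0.32²/2)·1] / 0.3200 = [0.4055 + 0.1102] / 0.3200 = 1.6115 ≈ 1.61
d₂ = d₁ − σ√T = 1.6115 − 0.3200 = 1.2915 ≈ 1.29
e^(−rT) = e^(−0.059·1) = 0.9427
N(d₁) = N(1.61) = 0.9463;  N(d₂) = N(1.29) = 0.9015
C = 150·0.9463 − 100·0.9427·0.9015 = 141.9450 − 84.9844 = 56.9606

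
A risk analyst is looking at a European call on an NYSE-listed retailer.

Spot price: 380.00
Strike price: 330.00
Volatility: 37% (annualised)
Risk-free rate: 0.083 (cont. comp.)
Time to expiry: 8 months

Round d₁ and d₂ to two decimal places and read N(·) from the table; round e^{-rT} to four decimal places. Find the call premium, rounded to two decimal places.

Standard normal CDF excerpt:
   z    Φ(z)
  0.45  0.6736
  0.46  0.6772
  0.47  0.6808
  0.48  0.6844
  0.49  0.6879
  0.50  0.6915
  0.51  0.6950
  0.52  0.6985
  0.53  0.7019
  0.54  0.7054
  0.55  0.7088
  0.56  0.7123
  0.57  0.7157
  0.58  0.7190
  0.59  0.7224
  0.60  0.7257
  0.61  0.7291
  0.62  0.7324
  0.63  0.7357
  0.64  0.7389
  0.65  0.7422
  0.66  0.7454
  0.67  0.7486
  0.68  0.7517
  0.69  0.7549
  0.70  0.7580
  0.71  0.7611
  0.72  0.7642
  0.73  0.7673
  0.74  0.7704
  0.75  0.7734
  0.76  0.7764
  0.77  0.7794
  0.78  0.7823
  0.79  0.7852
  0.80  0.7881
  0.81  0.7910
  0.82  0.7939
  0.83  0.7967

σ√T = 0.37 × 0.8165 = 0.3021
ln(S/K) + (r + σ²/2)T = ln(380/330) + (0.083 + 0.37²/2)·0.6667 = 0.1411 + 0.1010 = 0.2420
d₁ = 0.2420 / 0.3021 = 0.8012 → 0.80
d₂ = d₁ − σ√T = 0.8012 − 0.3021 = 0.4991 → 0.50
e^(−rT) = e^(−0.083·0.6667) = 0.9462
C = 380·N(0.80) − 330·0.9462·N(0.50) = 380·0.7881 − 330·0.9462·0.6915 = 299.4780 − 215.9181 = 83.5599

83.56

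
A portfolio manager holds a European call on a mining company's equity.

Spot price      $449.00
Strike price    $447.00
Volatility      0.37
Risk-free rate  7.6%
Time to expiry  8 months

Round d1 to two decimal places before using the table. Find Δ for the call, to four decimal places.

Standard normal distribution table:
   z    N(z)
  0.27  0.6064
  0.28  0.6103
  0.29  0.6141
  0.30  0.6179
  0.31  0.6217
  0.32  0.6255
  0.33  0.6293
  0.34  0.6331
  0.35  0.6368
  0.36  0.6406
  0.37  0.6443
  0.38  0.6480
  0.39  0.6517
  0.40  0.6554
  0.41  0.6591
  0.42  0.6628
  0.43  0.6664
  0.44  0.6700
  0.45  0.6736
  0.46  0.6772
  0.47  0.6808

0.6293

σ√T = 0.37 × 0.8165 = 0.3021
ln(S/K) + (r + σ²/2)T = ln(449/447) + (0.076 + 0.37²/2)·0.6667 = 0.0045 + 0.0963 = 0.1008
d₁ = 0.1008 / 0.3021 = 0.3335 ≈ 0.33
N(d₁) = N(0.33) = 0.6293
Δ_call = N(d₁) = 0.6293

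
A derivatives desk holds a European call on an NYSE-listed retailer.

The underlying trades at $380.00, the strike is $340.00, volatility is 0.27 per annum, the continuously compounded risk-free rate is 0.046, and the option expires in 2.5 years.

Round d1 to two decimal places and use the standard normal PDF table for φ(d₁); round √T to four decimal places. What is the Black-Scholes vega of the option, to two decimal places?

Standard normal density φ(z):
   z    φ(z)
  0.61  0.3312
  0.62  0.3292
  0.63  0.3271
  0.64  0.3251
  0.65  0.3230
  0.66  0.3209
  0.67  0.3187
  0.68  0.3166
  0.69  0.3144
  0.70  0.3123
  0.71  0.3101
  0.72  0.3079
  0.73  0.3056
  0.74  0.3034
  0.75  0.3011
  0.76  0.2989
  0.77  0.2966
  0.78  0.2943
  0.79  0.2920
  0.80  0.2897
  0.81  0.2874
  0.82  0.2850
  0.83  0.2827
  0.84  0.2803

182.29

σ√T = 0.27 × 1.5811 = 0.4269
ln(S/K) + (r + σ²/2)T = ln(380/340) + (0.046 + 0.27²/2)·2.5 = 0.1112 + 0.2061 = 0.3174
d₁ = 0.3174 / 0.4269 = 0.7434 ≈ 0.74
√T = √2.5 = 1.5811
φ(d₁) = φ(0.74) = 0.3034
vega = S·φ(d₁)·√T = 380·0.3034·1.5811 = 182.2882
(The put has the same vega.)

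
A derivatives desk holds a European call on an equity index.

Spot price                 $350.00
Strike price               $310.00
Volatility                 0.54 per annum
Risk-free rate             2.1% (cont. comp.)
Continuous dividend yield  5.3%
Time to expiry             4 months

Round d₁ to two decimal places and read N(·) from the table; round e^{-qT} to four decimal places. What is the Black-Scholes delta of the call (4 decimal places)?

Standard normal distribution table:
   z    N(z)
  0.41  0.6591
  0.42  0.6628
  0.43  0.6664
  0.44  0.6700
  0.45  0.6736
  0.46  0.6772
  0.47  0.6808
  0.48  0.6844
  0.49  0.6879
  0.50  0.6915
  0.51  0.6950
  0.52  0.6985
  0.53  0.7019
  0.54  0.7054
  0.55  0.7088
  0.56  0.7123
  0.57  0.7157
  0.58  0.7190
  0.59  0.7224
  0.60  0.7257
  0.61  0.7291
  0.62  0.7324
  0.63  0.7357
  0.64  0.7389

0.6828

σ√T = 0.54·√0.3333 = 0.3118
ln(S/K) + (r − q + σ²/2)T = ln(350/310) + (0.021 − 0.053 + 0.54²/2)·0.3333 = 0.1214 + 0.0379 = 0.1593
d₁ = 0.1593 / 0.3118 = 0.5109 ≈ 0.51
N(d₁) = N(0.51) = 0.6950
Δ_call = exp(−qT)·N(d₁) = 0.9825·0.6950 = 0.6828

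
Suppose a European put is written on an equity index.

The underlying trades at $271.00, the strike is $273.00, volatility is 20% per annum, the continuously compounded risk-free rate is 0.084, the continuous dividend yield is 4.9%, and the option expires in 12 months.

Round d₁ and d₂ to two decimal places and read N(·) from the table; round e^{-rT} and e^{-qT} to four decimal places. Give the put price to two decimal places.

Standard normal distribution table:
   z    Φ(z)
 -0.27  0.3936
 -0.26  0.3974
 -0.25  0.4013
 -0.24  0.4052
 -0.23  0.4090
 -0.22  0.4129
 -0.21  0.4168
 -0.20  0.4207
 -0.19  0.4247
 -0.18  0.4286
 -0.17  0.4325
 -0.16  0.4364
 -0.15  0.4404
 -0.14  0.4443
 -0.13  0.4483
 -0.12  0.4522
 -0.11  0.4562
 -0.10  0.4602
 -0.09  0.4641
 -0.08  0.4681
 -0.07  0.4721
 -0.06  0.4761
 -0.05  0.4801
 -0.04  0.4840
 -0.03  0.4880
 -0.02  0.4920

σ√T = 0.2·√1 = 0.2000
ln(S/K) + (r − q + σ²/2)T = ln(271/273) + (0.084 − 0.049 + 0.2²/2)·1 = -0.0074 + 0.0550 = 0.0476
d₁ = 0.0476 / 0.2000 = 0.2382 → 0.24
d₂ = d₁ − σ√T = 0.2382 − 0.2000 = 0.0382 → 0.04
exp(−qT) = exp(−0.049·1) = 0.9522;  exp(−rT) = exp(−0.084·1) = 0.9194
N(−d₂) = N(-0.04) = 0.4840;  N(−d₁) = N(-0.24) = 0.4052
P = 273·0.9194·0.4840 − 271·0.9522·0.4052 = 121.4822 − 104.5603 = 16.9218

$16.92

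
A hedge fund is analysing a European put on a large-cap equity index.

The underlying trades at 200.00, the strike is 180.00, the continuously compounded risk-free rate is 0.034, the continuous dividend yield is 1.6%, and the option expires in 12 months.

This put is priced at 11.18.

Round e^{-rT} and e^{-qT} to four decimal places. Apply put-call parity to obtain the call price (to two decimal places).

e^(−qT) = e^(−0.016·1) = 0.9841;  e^(−rT) = e^(−0.034·1) = 0.9666
Put-call parity: C − P = S·e^(−qT) − K·e^(−rT) = 200·0.9841 − 180·0.9666 = 196.8200 − 173.9880 = 22.8320
C = P + (C − P) = 11.18 + (22.8320) = 34.0120

34.01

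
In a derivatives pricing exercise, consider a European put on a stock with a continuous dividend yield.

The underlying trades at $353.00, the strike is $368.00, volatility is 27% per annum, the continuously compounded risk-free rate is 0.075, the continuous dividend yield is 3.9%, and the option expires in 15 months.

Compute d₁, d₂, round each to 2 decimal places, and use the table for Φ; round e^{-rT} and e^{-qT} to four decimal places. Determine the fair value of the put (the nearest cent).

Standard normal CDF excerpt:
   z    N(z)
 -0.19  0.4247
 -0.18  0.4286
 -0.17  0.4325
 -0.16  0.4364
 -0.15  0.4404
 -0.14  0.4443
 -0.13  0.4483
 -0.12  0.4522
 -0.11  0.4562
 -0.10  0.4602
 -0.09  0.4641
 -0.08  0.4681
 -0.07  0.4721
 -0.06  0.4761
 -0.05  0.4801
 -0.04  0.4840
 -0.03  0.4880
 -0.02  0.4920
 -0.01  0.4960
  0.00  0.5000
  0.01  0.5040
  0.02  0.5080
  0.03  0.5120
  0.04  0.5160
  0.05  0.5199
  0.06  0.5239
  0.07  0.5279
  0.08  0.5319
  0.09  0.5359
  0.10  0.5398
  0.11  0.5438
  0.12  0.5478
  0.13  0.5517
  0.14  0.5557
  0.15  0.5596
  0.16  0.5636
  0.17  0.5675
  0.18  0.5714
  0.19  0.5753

$39.48

σ√T = 0.27·√1.25 = 0.3019
d₁ = [ln(353/368) + (0.075 − 0.039 + 0.27²/2)·1.25] / 0.3019 = [-0.0416 + 0.0906] / 0.3019 = 0.1621 → 0.16
d₂ = d₁ − σ√T = 0.1621 − 0.3019 = -0.1397 → -0.14
e^(−qT) = e^(−0.039·1.25) = 0.9524;  e^(−rT) = e^(−0.075·1.25) = 0.9105
N(−d₂) = N(0.14) = 0.5557;  N(−d₁) = N(-0.16) = 0.4364
P = 368·0.9105·0.5557 − 353·0.9524·0.4364 = 186.1951 − 146.7165 = 39.4786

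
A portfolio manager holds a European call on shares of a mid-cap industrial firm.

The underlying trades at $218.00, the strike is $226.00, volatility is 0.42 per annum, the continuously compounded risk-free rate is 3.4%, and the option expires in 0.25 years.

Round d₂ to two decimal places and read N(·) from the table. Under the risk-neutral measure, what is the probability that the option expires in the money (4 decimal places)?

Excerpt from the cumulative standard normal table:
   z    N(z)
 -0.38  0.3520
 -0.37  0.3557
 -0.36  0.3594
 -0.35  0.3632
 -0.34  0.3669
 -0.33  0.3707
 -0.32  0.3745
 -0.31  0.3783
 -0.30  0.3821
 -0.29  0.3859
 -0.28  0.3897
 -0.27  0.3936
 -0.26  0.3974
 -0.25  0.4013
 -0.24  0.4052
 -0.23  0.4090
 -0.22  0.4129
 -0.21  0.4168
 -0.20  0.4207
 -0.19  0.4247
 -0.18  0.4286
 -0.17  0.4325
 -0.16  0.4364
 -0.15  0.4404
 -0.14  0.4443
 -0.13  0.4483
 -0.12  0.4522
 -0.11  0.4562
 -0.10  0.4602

0.4052

T = 0.25;  σ√T = 0.2100
ln(S/K) + (r + σ²/2)T = ln(218/226) + (0.034 + 0.42²/2)·0.25 = -0.0360 + 0.0305 = -0.0055
d₁ = -0.0055 / 0.2100 = -0.0261 ≈ -0.03
d₂ = d₁ − σ√T = -0.0261 − 0.2100 = -0.2361 ≈ -0.24
Pr(exercise) under Q = N(d₂) = 0.4052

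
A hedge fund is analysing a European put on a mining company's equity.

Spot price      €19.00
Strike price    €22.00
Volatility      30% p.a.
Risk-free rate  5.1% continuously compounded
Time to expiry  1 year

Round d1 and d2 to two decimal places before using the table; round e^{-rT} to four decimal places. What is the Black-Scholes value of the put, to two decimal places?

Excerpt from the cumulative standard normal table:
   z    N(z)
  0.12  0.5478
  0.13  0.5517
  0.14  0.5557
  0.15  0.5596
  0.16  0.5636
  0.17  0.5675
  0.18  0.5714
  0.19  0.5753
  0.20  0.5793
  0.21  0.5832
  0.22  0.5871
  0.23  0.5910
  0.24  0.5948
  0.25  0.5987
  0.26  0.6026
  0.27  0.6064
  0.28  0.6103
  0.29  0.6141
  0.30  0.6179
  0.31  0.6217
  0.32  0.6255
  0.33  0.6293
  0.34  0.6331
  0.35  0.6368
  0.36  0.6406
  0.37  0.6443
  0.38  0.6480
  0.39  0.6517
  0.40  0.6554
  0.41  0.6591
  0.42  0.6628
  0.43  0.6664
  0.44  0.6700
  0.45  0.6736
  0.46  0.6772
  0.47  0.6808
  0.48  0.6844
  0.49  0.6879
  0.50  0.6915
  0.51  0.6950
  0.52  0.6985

€3.45

σ√T = 0.3·√1 = 0.3000
d₁ = [ln(19/22) + (0.051 + ½·0.3²)·1] / (σ√T) = (-0.1466 + 0.0960) / 0.3000 = -0.1687 ≈ -0.17
d₂ = -0.1687 − 0.3000 = -0.4687 ≈ -0.47
exp(−rT) = exp(−0.051·1) = 0.9503
N(−d₂) = N(0.47) = 0.6808;  N(−d₁) = N(0.17) = 0.5675
P = 22·0.9503·0.6808 − 19·0.5675 = 14.2332 − 10.7825 = 3.4507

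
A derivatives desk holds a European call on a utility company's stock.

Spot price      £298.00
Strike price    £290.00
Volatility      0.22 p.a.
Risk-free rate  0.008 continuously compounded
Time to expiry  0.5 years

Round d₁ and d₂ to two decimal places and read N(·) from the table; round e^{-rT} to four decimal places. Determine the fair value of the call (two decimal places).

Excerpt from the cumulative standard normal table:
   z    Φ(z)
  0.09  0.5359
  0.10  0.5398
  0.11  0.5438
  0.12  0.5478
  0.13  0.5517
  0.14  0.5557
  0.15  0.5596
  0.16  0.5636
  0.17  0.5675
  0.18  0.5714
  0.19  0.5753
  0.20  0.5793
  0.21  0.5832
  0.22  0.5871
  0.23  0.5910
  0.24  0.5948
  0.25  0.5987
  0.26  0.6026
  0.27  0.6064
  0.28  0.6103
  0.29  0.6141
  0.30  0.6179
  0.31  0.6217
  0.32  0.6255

£23.64

σ√T = 0.22 × 0.7071 = 0.1556
ln(S/K) + (r + σ²/2)T = ln(298/290) + (0.008 + 0.22²/2)·0.5 = 0.0272 + 0.0161 = 0.0433
d₁ = 0.0433 / 0.1556 = 0.2784 which rounds to 0.28
d₂ = d₁ − σ√T = 0.2784 − 0.1556 = 0.1229 which rounds to 0.12
exp(−rT) = exp(−0.008·0.5) = 0.9960
C = 298·N(0.28) − 290·0.9960·N(0.12) = 298·0.6103 − 290·0.9960·0.5478 = 181.8694 − 158.2266 = 23.6428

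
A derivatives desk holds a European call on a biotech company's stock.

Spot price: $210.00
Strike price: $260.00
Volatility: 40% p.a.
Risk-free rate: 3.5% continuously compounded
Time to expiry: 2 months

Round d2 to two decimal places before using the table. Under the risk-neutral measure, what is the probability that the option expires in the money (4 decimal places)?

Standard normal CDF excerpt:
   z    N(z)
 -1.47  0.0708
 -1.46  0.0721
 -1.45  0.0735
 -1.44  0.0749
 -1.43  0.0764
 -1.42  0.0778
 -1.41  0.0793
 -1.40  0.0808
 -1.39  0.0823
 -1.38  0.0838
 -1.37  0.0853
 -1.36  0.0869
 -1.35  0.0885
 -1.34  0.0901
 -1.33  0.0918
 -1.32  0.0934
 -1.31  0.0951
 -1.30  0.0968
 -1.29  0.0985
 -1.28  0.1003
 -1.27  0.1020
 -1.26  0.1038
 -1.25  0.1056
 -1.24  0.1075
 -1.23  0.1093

0.0885

σ√T = 0.4·√0.1667 = 0.1633
ln(S/K) + (r + σ²/2)T = ln(210/260) + (0.035 + 0.4²/2)·0.1667 = -0.2136 + 0.0192 = -0.1944
d₁ = -0.1944 / 0.1633 = -1.1905 which rounds to -1.19
d₂ = d₁ − σ√T = -1.1905 − 0.1633 = -1.3538 which rounds to -1.35
Pr(exercise) under Q = N(d₂) = 0.0885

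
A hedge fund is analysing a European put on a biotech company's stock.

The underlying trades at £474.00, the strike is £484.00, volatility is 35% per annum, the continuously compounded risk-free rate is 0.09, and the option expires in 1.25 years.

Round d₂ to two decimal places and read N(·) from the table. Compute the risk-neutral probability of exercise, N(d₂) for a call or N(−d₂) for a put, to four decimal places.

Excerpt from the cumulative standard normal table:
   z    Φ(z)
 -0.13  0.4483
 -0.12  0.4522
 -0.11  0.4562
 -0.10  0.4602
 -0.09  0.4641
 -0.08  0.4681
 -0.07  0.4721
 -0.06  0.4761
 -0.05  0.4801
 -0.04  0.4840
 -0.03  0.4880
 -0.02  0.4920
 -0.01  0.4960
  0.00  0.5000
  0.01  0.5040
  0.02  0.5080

σ√T = 0.35·√1.25 = 0.3913
d₁ = [ln(474/484) + (0.09 + 0.35²/2)·1.25] / 0.3913 = [-0.0209 + 0.1891] / 0.3913 = 0.4298 ⇒ 0.43
d₂ = d₁ − σ√T = 0.4298 − 0.3913 = 0.0385 ⇒ 0.04
Pr(exercise) under Q = N(−d₂) = N(-0.04) = 0.4840

0.4840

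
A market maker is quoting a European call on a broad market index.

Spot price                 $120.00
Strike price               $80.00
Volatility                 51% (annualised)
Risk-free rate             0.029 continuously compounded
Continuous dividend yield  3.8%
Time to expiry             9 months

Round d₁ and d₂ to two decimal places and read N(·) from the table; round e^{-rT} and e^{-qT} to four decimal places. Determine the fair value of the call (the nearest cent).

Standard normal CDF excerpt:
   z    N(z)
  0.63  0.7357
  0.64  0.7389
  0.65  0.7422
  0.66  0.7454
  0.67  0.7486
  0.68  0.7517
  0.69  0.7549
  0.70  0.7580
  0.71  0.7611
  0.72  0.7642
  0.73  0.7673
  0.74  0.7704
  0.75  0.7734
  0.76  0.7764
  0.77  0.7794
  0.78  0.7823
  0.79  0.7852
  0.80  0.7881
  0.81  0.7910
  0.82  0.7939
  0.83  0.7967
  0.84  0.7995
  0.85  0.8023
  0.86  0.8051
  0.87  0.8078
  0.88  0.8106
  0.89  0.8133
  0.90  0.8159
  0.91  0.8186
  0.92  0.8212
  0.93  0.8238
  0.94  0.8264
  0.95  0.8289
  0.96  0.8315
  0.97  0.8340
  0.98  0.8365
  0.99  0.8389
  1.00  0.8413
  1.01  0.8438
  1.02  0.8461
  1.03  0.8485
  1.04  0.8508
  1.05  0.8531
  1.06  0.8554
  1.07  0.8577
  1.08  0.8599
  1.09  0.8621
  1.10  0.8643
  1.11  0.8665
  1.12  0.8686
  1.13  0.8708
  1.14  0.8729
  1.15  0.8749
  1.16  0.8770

T = 0.75;  σ√T = 0.4417
d₁ = [ln(120/80) + (0.029 − 0.038 + 0.51²/2)·0.75] / 0.4417 = [0.4055 + 0.0908] / 0.4417 = 1.1236 → 1.12
d₂ = d₁ − σ√T = 1.1236 − 0.4417 = 0.6819 → 0.68
e^(−qT) = e^(−0.038·0.75) = 0.9719;  e^(−rT) = e^(−0.029·0.75) = 0.9785
C = 120·0.9719·N(1.12) − 80·0.9785·N(0.68) = 120·0.9719·0.8686 − 80·0.9785·0.7517 = 101.3031 − 58.8431 = 42.4600

$42.46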